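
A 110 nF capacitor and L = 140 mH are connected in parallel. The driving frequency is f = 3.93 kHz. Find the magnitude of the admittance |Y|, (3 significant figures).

ω = 2πf = 24690 rad/s
X_L = ωL = 3460 Ω
X_C = 1/(ωC) = 368 Ω
Parallel: admittances add. Y = 1/(jωL) + jωC
Y = (0 + j0.00243) S
|Y| = 0.00243 S → |Z| = 1/|Y| = 412 Ω, ∠Z = −∠Y = -90.0°

2.43 mS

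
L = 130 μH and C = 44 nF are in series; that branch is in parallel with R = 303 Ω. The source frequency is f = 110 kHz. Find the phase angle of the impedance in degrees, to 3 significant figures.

ω = 2πf = 691200 rad/s
X_L = ωL = 89.8 Ω
X_C = 1/(ωC) = 32.9 Ω
Branch 1: Z₁ = R = 303 Ω
Branch 2 (series LC): Z₂ = j(X_L − X_C) = j57.0 Ω
Parallel: Z = Z₁Z₂/(Z₁+Z₂), |Z| = 56.0 Ω, ∠Z = 79.4°

79.4°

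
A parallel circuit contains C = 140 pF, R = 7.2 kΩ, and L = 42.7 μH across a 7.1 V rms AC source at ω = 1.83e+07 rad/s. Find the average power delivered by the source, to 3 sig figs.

X_L = ωL = 781 Ω
X_C = 1/(ωC) = 390 Ω
Parallel: admittances add. Y = 1/R + 1/(jωL) + jωC
Y = (0.000139 + j0.00128) S
|Y| = 0.00129 S → |Z| = 1/|Y| = 775 Ω, ∠Z = −∠Y = -83.8°
I = V/|Z| = 9.16 mA
P = VI cos φ = 7.1 × 0.00916 × cos(-83.8°) = 7.00 mW

7.00 mW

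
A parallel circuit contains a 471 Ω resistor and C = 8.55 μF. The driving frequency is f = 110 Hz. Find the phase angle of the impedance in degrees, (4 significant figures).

-70.24°

ω = 2πf = 691.2 rad/s
X_C = 1/(ωC) = 169.2 Ω
Parallel: admittances add. Y = 1/R + jωC
Y = (0.002123 + j0.005909) S
|Y| = 0.006279 S → |Z| = 1/|Y| = 159.3 Ω, ∠Z = −∠Y = -70.24°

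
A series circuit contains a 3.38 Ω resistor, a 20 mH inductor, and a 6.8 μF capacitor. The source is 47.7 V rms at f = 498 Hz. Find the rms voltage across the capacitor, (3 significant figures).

141 V

ω = 2πf = 3129 rad/s
X_L = ωL = 62.6 Ω
X_C = 1/(ωC) = 47.0 Ω
Net reactance X = X_L − X_C = 15.6 Ω
Z = 3.38 + j15.6 Ω
|Z| = √(3.38² + 15.6²) = 15.9 Ω
I = V/|Z| = 2.99 A
V_C = I·|Z_C| = 2.99 × 47.0 = 141 V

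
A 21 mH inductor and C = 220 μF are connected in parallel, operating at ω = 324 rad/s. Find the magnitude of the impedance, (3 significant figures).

13.2 Ω

X_L = ωL = 6.80 Ω
X_C = 1/(ωC) = 14.0 Ω
Parallel: admittances add. Y = 1/(jωL) + jωC
Y = (0 − j0.0757) S
|Y| = 0.0757 S → |Z| = 1/|Y| = 13.2 Ω, ∠Z = −∠Y = 90.0°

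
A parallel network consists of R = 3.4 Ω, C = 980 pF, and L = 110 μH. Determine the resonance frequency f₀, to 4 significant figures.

ω₀ = 1/√(LC) = 1/√(0.00011 × 9.8e-10) = 3.046e+06 rad/s
f₀ = ω₀/(2π) = 484.7 kHz

484.7 kHz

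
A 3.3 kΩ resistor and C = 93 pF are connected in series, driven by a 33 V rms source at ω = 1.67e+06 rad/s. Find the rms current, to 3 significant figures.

4.56 mA

X_C = 1/(ωC) = 6440 Ω
Z = 3300 − j6440 Ω
|Z| = √(3300² + 6440²) = 7240 Ω
I = V/|Z| = 33/7240 = 4.56 mA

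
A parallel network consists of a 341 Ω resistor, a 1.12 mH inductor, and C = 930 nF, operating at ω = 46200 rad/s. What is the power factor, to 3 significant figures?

0.123

X_L = ωL = 51.7 Ω
X_C = 1/(ωC) = 23.3 Ω
Parallel: admittances add. Y = 1/R + 1/(jωL) + jωC
Y = (0.00293 + j0.0236) S
|Y| = 0.0238 S → |Z| = 1/|Y| = 42.0 Ω, ∠Z = −∠Y = -82.9°
cos φ = cos(-82.9°) = 0.123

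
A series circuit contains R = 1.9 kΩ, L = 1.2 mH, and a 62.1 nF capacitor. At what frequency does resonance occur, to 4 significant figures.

ω₀ = 1/√(LC) = 1/√(0.0012 × 6.21e-08) = 115800 rad/s
f₀ = ω₀/(2π) = 18.44 kHz

18.44 kHz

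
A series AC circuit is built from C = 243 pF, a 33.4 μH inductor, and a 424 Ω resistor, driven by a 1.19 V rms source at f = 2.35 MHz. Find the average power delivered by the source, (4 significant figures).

ω = 2πf = 1.477e+07 rad/s
X_L = ωL = 493.2 Ω
X_C = 1/(ωC) = 278.7 Ω
Net reactance X = X_L − X_C = 214.5 Ω
Z = 424.0 + j214.5 Ω
|Z| = √(424.0² + 214.5²) = 475.2 Ω
∠Z = arctan(214.5/424.0) = 26.83°
I = V/|Z| = 2.504 mA
P = VI cos φ = 1.19 × 0.002504 × cos(26.83°) = 2.659 mW

2.659 mW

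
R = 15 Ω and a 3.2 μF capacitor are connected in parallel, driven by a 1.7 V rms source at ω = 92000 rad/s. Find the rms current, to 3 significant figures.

X_C = 1/(ωC) = 3.40 Ω
Parallel: admittances add. Y = 1/R + jωC
Y = (0.0667 + j0.294) S
|Y| = 0.302 S → |Z| = 1/|Y| = 3.31 Ω, ∠Z = −∠Y = -77.2°
I = V/|Z| = 1.7/3.31 = 513 mA

513 mA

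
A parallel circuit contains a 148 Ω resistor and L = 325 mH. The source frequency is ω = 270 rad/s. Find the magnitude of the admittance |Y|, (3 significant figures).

X_L = ωL = 87.8 Ω
Parallel: admittances add. Y = 1/R + 1/(jωL)
Y = (0.00676 − j0.0114) S
|Y| = 0.0132 S → |Z| = 1/|Y| = 75.5 Ω, ∠Z = −∠Y = 59.3°

13.2 mS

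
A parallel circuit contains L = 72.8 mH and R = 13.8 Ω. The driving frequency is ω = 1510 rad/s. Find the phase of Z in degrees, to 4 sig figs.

X_L = ωL = 109.9 Ω
Parallel: admittances add. Y = 1/R + 1/(jωL)
Y = (0.07246 − j0.009097) S
|Y| = 0.07303 S → |Z| = 1/|Y| = 13.69 Ω, ∠Z = −∠Y = 7.155°

7.155°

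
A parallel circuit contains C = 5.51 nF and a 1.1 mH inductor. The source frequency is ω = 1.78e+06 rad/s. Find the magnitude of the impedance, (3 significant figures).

X_L = ωL = 1960 Ω
X_C = 1/(ωC) = 102 Ω
Parallel: admittances add. Y = 1/(jωL) + jωC
Y = (0 + j0.00930) S
|Y| = 0.00930 S → |Z| = 1/|Y| = 108 Ω, ∠Z = −∠Y = -90.0°

108 Ω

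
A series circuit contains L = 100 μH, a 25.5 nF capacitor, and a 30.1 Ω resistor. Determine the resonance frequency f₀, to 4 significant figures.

ω₀ = 1/√(LC) = 1/√(0.0001 × 2.55e-08) = 626200 rad/s
f₀ = ω₀/(2π) = 99.67 kHz

99.67 kHz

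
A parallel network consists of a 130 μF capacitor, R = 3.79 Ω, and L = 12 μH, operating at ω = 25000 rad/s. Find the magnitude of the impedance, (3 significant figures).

3.61 Ω

X_L = ωL = 0.300 Ω
X_C = 1/(ωC) = 0.308 Ω
Parallel: admittances add. Y = 1/R + 1/(jωL) + jωC
Y = (0.264 − j0.0833) S
|Y| = 0.277 S → |Z| = 1/|Y| = 3.61 Ω, ∠Z = −∠Y = 17.5°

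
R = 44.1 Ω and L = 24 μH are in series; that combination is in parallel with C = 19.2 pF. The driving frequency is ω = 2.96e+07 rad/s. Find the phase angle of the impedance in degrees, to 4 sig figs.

84.04°

X_L = ωL = 710.4 Ω
X_C = 1/(ωC) = 1760 Ω
Branch 1 (R+jX_L): Z₁ = 44.10 + j710.4 Ω, |Z₁| = 711.8 Ω
Branch 2 (−jX_C): Z₂ = −j1760 Ω
Parallel: Z = Z₁Z₂/(Z₁+Z₂), |Z| = 1193 Ω, ∠Z = 84.04°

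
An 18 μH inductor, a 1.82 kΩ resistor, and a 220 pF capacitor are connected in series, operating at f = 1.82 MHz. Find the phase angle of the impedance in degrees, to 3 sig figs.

ω = 2πf = 1.144e+07 rad/s
X_L = ωL = 206 Ω
X_C = 1/(ωC) = 397 Ω
Net reactance X = X_L − X_C = -192 Ω
Z = 1820 − j192 Ω
|Z| = √(1820² + 192²) = 1830 Ω
∠Z = arctan(-192/1820) = -6.01°

-6.01°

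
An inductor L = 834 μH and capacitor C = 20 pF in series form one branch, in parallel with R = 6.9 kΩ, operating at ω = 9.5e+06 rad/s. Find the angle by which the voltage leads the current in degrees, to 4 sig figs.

68.92°

X_L = ωL = 7923 Ω
X_C = 1/(ωC) = 5263 Ω
Branch 1: Z₁ = R = 6900 Ω
Branch 2 (series LC): Z₂ = j(X_L − X_C) = j2660 Ω
Parallel: Z = Z₁Z₂/(Z₁+Z₂), |Z| = 2482 Ω, ∠Z = 68.92°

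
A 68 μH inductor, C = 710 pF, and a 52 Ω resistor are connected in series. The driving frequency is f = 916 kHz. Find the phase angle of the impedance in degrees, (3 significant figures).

ω = 2πf = 5.755e+06 rad/s
X_L = ωL = 391 Ω
X_C = 1/(ωC) = 245 Ω
Net reactance X = X_L − X_C = 147 Ω
Z = 52.0 + j147 Ω
|Z| = √(52.0² + 147²) = 156 Ω
∠Z = arctan(147/52.0) = 70.5°

70.5°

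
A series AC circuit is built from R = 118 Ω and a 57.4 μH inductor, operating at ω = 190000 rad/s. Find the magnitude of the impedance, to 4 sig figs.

118.5 Ω

X_L = ωL = 10.91 Ω
Z = 118.0 + j10.91 Ω
|Z| = √(118.0² + 10.91²) = 118.5 Ω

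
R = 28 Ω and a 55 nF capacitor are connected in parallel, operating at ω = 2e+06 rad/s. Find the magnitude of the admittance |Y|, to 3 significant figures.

X_C = 1/(ωC) = 9.09 Ω
Parallel: admittances add. Y = 1/R + jωC
Y = (0.0357 + j0.110) S
|Y| = 0.116 S → |Z| = 1/|Y| = 8.65 Ω, ∠Z = −∠Y = -72.0°

116 mS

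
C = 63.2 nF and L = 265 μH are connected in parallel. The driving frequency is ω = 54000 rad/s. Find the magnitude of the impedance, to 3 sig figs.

X_L = ωL = 14.3 Ω
X_C = 1/(ωC) = 293 Ω
Parallel: admittances add. Y = 1/(jωL) + jωC
Y = (0 − j0.0665) S
|Y| = 0.0665 S → |Z| = 1/|Y| = 15.0 Ω, ∠Z = −∠Y = 90.0°

15.0 Ω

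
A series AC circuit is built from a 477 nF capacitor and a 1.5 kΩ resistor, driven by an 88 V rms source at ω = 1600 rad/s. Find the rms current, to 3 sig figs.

44.2 mA

X_C = 1/(ωC) = 1310 Ω
Z = 1500 − j1310 Ω
|Z| = √(1500² + 1310²) = 1990 Ω
I = V/|Z| = 88/1990 = 44.2 mA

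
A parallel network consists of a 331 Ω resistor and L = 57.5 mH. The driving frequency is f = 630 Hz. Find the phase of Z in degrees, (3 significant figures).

55.5°

ω = 2πf = 3958 rad/s
X_L = ωL = 228 Ω
Parallel: admittances add. Y = 1/R + 1/(jωL)
Y = (0.00302 − j0.00439) S
|Y| = 0.00533 S → |Z| = 1/|Y| = 188 Ω, ∠Z = −∠Y = 55.5°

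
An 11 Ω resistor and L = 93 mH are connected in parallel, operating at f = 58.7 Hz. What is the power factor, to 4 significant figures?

ω = 2πf = 368.8 rad/s
X_L = ωL = 34.30 Ω
Parallel: admittances add. Y = 1/R + 1/(jωL)
Y = (0.09091 − j0.02915) S
|Y| = 0.09547 S → |Z| = 1/|Y| = 10.47 Ω, ∠Z = −∠Y = 17.78°
cos φ = cos(17.78°) = 0.9522

0.9522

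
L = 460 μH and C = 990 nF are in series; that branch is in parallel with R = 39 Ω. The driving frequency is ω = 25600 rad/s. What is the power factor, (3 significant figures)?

0.579

X_L = ωL = 11.8 Ω
X_C = 1/(ωC) = 39.5 Ω
Branch 1: Z₁ = R = 39.0 Ω
Branch 2 (series LC): Z₂ = j(X_L − X_C) = −j27.7 Ω
Parallel: Z = Z₁Z₂/(Z₁+Z₂), |Z| = 22.6 Ω, ∠Z = -54.6°
cos φ = cos(-54.6°) = 0.579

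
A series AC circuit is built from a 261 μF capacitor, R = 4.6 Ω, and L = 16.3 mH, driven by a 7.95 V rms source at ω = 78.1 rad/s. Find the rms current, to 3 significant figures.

166 mA

X_L = ωL = 1.27 Ω
X_C = 1/(ωC) = 49.1 Ω
Net reactance X = X_L − X_C = -47.8 Ω
Z = 4.60 − j47.8 Ω
|Z| = √(4.60² + 47.8²) = 48.0 Ω
I = V/|Z| = 7.95/48.0 = 166 mA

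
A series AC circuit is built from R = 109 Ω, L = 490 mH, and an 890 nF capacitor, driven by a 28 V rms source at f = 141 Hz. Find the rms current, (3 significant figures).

33.3 mA

ω = 2πf = 885.9 rad/s
X_L = ωL = 434 Ω
X_C = 1/(ωC) = 1270 Ω
Net reactance X = X_L − X_C = -834 Ω
Z = 109 − j834 Ω
|Z| = √(109² + 834²) = 841 Ω
I = V/|Z| = 28/841 = 33.3 mA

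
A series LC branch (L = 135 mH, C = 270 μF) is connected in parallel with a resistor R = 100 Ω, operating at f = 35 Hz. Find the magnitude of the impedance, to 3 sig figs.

12.7 Ω

ω = 2πf = 219.9 rad/s
X_L = ωL = 29.7 Ω
X_C = 1/(ωC) = 16.8 Ω
Branch 1: Z₁ = R = 100 Ω
Branch 2 (series LC): Z₂ = j(X_L − X_C) = j12.8 Ω
Parallel: Z = Z₁Z₂/(Z₁+Z₂), |Z| = 12.7 Ω, ∠Z = 82.7°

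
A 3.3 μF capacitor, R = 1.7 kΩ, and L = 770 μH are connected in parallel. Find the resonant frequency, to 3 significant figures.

ω₀ = 1/√(LC) = 1/√(0.00077 × 3.3e-06) = 19840 rad/s
f₀ = ω₀/(2π) = 3.16 kHz

3.16 kHz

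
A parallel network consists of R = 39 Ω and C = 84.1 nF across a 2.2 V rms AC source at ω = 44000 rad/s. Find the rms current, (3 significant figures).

X_C = 1/(ωC) = 270 Ω
Parallel: admittances add. Y = 1/R + jωC
Y = (0.0256 + j0.00370) S
|Y| = 0.0259 S → |Z| = 1/|Y| = 38.6 Ω, ∠Z = −∠Y = -8.21°
I = V/|Z| = 2.2/38.6 = 57.0 mA

57.0 mA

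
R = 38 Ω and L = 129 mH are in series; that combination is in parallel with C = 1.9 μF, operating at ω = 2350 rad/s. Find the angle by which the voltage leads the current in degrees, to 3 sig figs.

-71.5°

X_L = ωL = 303 Ω
X_C = 1/(ωC) = 224 Ω
Branch 1 (R+jX_L): Z₁ = 38.0 + j303 Ω, |Z₁| = 306 Ω
Branch 2 (−jX_C): Z₂ = −j224 Ω
Parallel: Z = Z₁Z₂/(Z₁+Z₂), |Z| = 779 Ω, ∠Z = -71.5°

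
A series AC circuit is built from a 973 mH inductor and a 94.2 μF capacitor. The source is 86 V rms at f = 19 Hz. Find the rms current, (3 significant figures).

3.16 A

ω = 2πf = 119.4 rad/s
X_L = ωL = 116 Ω
X_C = 1/(ωC) = 88.9 Ω
Net reactance X = X_L − X_C = 27.2 Ω
Z = j27.2 Ω
|Z| = √(0² + 27.2²) = 27.2 Ω
I = V/|Z| = 86/27.2 = 3.16 A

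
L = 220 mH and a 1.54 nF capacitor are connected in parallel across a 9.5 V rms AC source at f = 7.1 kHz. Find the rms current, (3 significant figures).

315 μA

ω = 2πf = 44610 rad/s
X_L = ωL = 9810 Ω
X_C = 1/(ωC) = 14600 Ω
Parallel: admittances add. Y = 1/(jωL) + jωC
Y = (0 − j3.32e-05) S
|Y| = 3.32e-05 S → |Z| = 1/|Y| = 30100 Ω, ∠Z = −∠Y = 90.0°
I = V/|Z| = 9.5/30100 = 315 μA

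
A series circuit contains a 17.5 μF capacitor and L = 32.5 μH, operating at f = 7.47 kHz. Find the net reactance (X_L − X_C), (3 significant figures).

0.308 Ω

ω = 2πf = 46940 rad/s
X_L = ωL = 1.53 Ω
X_C = 1/(ωC) = 1.22 Ω
X = 1.53 − 1.22 = 0.308 Ω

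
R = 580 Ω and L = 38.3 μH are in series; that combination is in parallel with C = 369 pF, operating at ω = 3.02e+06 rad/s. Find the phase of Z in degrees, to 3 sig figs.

-25.3°

X_L = ωL = 116 Ω
X_C = 1/(ωC) = 897 Ω
Branch 1 (R+jX_L): Z₁ = 580 + j116 Ω, |Z₁| = 591 Ω
Branch 2 (−jX_C): Z₂ = −j897 Ω
Parallel: Z = Z₁Z₂/(Z₁+Z₂), |Z| = 545 Ω, ∠Z = -25.3°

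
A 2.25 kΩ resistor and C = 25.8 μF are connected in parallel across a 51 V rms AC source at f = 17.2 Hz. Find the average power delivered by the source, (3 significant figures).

1.16 W

ω = 2πf = 108.1 rad/s
X_C = 1/(ωC) = 359 Ω
Parallel: admittances add. Y = 1/R + jωC
Y = (0.000444 + j0.00279) S
|Y| = 0.00282 S → |Z| = 1/|Y| = 354 Ω, ∠Z = −∠Y = -80.9°
I = V/|Z| = 144 mA
P = VI cos φ = 51 × 0.144 × cos(-80.9°) = 1.16 W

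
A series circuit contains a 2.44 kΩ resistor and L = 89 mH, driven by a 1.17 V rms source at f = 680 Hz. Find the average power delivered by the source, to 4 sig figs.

ω = 2πf = 4273 rad/s
X_L = ωL = 380.3 Ω
Z = 2440 + j380.3 Ω
|Z| = √(2440² + 380.3²) = 2469 Ω
∠Z = arctan(380.3/2440) = 8.858°
I = V/|Z| = 473.8 μA
P = VI cos φ = 1.17 × 0.0004738 × cos(8.858°) = 547.7 μW

547.7 μW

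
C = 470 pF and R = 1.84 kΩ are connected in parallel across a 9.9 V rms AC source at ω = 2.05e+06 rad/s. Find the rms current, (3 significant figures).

X_C = 1/(ωC) = 1040 Ω
Parallel: admittances add. Y = 1/R + jωC
Y = (0.000543 + j0.000964) S
|Y| = 0.00111 S → |Z| = 1/|Y| = 904 Ω, ∠Z = −∠Y = -60.6°
I = V/|Z| = 9.9/904 = 11.0 mA

11.0 mA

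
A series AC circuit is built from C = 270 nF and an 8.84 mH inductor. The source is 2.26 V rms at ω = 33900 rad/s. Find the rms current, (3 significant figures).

X_L = ωL = 300 Ω
X_C = 1/(ωC) = 109 Ω
Net reactance X = X_L − X_C = 190 Ω
Z = j190 Ω
|Z| = √(0² + 190²) = 190 Ω
I = V/|Z| = 2.26/190 = 11.9 mA

11.9 mA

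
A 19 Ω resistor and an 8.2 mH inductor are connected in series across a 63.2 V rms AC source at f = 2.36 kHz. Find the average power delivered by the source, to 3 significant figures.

5.01 W

ω = 2πf = 14830 rad/s
X_L = ωL = 122 Ω
Z = 19.0 + j122 Ω
|Z| = √(19.0² + 122²) = 123 Ω
∠Z = arctan(122/19.0) = 81.1°
I = V/|Z| = 514 mA
P = VI cos φ = 63.2 × 0.514 × cos(81.1°) = 5.01 W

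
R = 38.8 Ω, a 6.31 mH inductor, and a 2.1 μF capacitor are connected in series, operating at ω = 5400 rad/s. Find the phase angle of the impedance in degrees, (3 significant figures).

X_L = ωL = 34.1 Ω
X_C = 1/(ωC) = 88.2 Ω
Net reactance X = X_L − X_C = -54.1 Ω
Z = 38.8 − j54.1 Ω
|Z| = √(38.8² + 54.1²) = 66.6 Ω
∠Z = arctan(-54.1/38.8) = -54.4°

-54.4°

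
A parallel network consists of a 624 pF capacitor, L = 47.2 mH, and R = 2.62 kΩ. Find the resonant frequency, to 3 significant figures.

29.3 kHz

ω₀ = 1/√(LC) = 1/√(0.0472 × 6.24e-10) = 184300 rad/s
f₀ = ω₀/(2π) = 29.3 kHz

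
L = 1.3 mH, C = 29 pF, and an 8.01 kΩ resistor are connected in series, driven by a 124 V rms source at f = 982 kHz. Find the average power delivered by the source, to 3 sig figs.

1.76 W

ω = 2πf = 6.17e+06 rad/s
X_L = ωL = 8020 Ω
X_C = 1/(ωC) = 5590 Ω
Net reactance X = X_L − X_C = 2430 Ω
Z = 8010 + j2430 Ω
|Z| = √(8010² + 2430²) = 8370 Ω
∠Z = arctan(2430/8010) = 16.9°
I = V/|Z| = 14.8 mA
P = VI cos φ = 124 × 0.0148 × cos(16.9°) = 1.76 W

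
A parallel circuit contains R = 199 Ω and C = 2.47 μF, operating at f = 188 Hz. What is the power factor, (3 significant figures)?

0.865

ω = 2πf = 1181 rad/s
X_C = 1/(ωC) = 343 Ω
Parallel: admittances add. Y = 1/R + jωC
Y = (0.00503 + j0.00292) S
|Y| = 0.00581 S → |Z| = 1/|Y| = 172 Ω, ∠Z = −∠Y = -30.1°
cos φ = cos(-30.1°) = 0.865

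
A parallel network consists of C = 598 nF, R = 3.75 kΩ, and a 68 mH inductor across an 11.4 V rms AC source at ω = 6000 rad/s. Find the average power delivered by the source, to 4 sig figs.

34.66 mW

X_L = ωL = 408.0 Ω
X_C = 1/(ωC) = 278.7 Ω
Parallel: admittances add. Y = 1/R + 1/(jωL) + jωC
Y = (0.0002667 + j0.001137) S
|Y| = 0.001168 S → |Z| = 1/|Y| = 856.3 Ω, ∠Z = −∠Y = -76.80°
I = V/|Z| = 13.31 mA
P = VI cos φ = 11.4 × 0.01331 × cos(-76.80°) = 34.66 mW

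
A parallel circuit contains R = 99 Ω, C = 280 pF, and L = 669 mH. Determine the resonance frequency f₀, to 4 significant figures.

11.63 kHz

ω₀ = 1/√(LC) = 1/√(0.669 × 2.8e-10) = 73060 rad/s
f₀ = ω₀/(2π) = 11.63 kHz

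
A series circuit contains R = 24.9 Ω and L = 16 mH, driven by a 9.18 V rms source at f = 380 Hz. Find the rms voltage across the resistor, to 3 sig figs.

ω = 2πf = 2388 rad/s
X_L = ωL = 38.2 Ω
Z = 24.9 + j38.2 Ω
|Z| = √(24.9² + 38.2²) = 45.6 Ω
I = V/|Z| = 201 mA
V_R = I·|Z_R| = 0.201 × 24.9 = 5.01 V

5.01 V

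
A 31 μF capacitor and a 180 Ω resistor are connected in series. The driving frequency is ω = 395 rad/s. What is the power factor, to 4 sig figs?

X_C = 1/(ωC) = 81.67 Ω
Z = 180.0 − j81.67 Ω
|Z| = √(180.0² + 81.67²) = 197.7 Ω
∠Z = arctan(-81.67/180.0) = -24.40°
cos φ = cos(-24.40°) = 0.9107

0.9107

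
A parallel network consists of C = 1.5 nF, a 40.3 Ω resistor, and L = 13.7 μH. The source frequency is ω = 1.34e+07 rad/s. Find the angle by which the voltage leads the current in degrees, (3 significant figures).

-30.6°

X_L = ωL = 184 Ω
X_C = 1/(ωC) = 49.8 Ω
Parallel: admittances add. Y = 1/R + 1/(jωL) + jωC
Y = (0.0248 + j0.0147) S
|Y| = 0.0288 S → |Z| = 1/|Y| = 34.7 Ω, ∠Z = −∠Y = -30.6°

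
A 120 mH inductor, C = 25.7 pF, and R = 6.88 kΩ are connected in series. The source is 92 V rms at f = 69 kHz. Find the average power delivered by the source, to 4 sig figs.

39.60 mW

ω = 2πf = 433500 rad/s
X_L = ωL = 52020 Ω
X_C = 1/(ωC) = 89750 Ω
Net reactance X = X_L − X_C = -37730 Ω
Z = 6880 − j37730 Ω
|Z| = √(6880² + 37730²) = 38350 Ω
∠Z = arctan(-37730/6880) = -79.66°
I = V/|Z| = 2.399 mA
P = VI cos φ = 92 × 0.002399 × cos(-79.66°) = 39.60 mW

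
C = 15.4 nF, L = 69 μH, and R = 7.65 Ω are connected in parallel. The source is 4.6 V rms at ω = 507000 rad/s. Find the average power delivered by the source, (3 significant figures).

X_L = ωL = 35.0 Ω
X_C = 1/(ωC) = 128 Ω
Parallel: admittances add. Y = 1/R + 1/(jωL) + jωC
Y = (0.131 − j0.0208) S
|Y| = 0.132 S → |Z| = 1/|Y| = 7.56 Ω, ∠Z = −∠Y = 9.03°
I = V/|Z| = 609 mA
P = VI cos φ = 4.6 × 0.609 × cos(9.03°) = 2.77 W

2.77 W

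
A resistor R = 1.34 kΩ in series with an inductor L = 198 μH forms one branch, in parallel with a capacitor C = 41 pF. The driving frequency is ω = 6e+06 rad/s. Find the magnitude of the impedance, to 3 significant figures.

X_L = ωL = 1190 Ω
X_C = 1/(ωC) = 4070 Ω
Branch 1 (R+jX_L): Z₁ = 1340 + j1190 Ω, |Z₁| = 1790 Ω
Branch 2 (−jX_C): Z₂ = −j4070 Ω
Parallel: Z = Z₁Z₂/(Z₁+Z₂), |Z| = 2290 Ω, ∠Z = 16.6°

2290 Ω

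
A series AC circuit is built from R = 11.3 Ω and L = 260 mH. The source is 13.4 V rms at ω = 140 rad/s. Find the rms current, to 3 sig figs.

X_L = ωL = 36.4 Ω
Z = 11.3 + j36.4 Ω
|Z| = √(11.3² + 36.4²) = 38.1 Ω
I = V/|Z| = 13.4/38.1 = 352 mA

352 mA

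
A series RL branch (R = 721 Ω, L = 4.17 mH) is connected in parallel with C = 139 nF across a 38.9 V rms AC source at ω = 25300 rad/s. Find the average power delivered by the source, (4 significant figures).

X_L = ωL = 105.5 Ω
X_C = 1/(ωC) = 284.4 Ω
Branch 1 (R+jX_L): Z₁ = 721.0 + j105.5 Ω, |Z₁| = 728.7 Ω
Branch 2 (−jX_C): Z₂ = −j284.4 Ω
Parallel: Z = Z₁Z₂/(Z₁+Z₂), |Z| = 278.9 Ω, ∠Z = -67.74°
I = V/|Z| = 139.5 mA
P = VI cos φ = 38.9 × 0.1395 × cos(-67.74°) = 2.055 W

2.055 W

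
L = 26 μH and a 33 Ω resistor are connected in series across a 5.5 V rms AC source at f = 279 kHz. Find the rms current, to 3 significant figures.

ω = 2πf = 1.753e+06 rad/s
X_L = ωL = 45.6 Ω
Z = 33.0 + j45.6 Ω
|Z| = √(33.0² + 45.6²) = 56.3 Ω
I = V/|Z| = 5.5/56.3 = 97.7 mA

97.7 mA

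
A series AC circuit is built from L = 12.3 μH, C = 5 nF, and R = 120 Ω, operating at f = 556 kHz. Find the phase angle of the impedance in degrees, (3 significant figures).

-6.79°

ω = 2πf = 3.493e+06 rad/s
X_L = ωL = 43.0 Ω
X_C = 1/(ωC) = 57.2 Ω
Net reactance X = X_L − X_C = -14.3 Ω
Z = 120 − j14.3 Ω
|Z| = √(120² + 14.3²) = 121 Ω
∠Z = arctan(-14.3/120) = -6.79°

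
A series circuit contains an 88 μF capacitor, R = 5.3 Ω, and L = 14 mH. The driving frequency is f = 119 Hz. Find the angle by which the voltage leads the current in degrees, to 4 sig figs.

ω = 2πf = 747.7 rad/s
X_L = ωL = 10.47 Ω
X_C = 1/(ωC) = 15.20 Ω
Net reactance X = X_L − X_C = -4.730 Ω
Z = 5.300 − j4.730 Ω
|Z| = √(5.300² + 4.730²) = 7.104 Ω
∠Z = arctan(-4.730/5.300) = -41.75°

-41.75°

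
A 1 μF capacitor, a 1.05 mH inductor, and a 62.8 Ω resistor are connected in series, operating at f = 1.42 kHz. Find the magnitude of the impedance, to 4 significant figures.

120.4 Ω

ω = 2πf = 8922 rad/s
X_L = ωL = 9.368 Ω
X_C = 1/(ωC) = 112.1 Ω
Net reactance X = X_L − X_C = -102.7 Ω
Z = 62.80 − j102.7 Ω
|Z| = √(62.80² + 102.7²) = 120.4 Ω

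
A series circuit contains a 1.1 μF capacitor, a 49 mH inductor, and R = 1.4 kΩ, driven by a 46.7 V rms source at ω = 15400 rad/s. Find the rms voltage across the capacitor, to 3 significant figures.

1.76 V

X_L = ωL = 755 Ω
X_C = 1/(ωC) = 59.0 Ω
Net reactance X = X_L − X_C = 696 Ω
Z = 1400 + j696 Ω
|Z| = √(1400² + 696²) = 1560 Ω
I = V/|Z| = 29.9 mA
V_C = I·|Z_C| = 0.0299 × 59.0 = 1.76 V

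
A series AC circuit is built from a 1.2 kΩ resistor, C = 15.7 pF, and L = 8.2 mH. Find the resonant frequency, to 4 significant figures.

ω₀ = 1/√(LC) = 1/√(0.0082 × 1.57e-11) = 2.787e+06 rad/s
f₀ = ω₀/(2π) = 443.6 kHz

443.6 kHz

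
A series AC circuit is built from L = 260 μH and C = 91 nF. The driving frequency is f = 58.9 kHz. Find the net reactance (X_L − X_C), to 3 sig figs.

ω = 2πf = 370100 rad/s
X_L = ωL = 96.2 Ω
X_C = 1/(ωC) = 29.7 Ω
X = 96.2 − 29.7 = 66.5 Ω

66.5 Ω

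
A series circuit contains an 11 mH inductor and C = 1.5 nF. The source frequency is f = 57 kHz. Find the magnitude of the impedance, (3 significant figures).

2080 Ω

ω = 2πf = 358100 rad/s
X_L = ωL = 3940 Ω
X_C = 1/(ωC) = 1860 Ω
Net reactance X = X_L − X_C = 2080 Ω
Z = j2080 Ω
|Z| = √(0² + 2080²) = 2080 Ω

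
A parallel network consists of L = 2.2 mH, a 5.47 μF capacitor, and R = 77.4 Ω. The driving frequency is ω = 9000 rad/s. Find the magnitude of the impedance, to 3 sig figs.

77.0 Ω

X_L = ωL = 19.8 Ω
X_C = 1/(ωC) = 20.3 Ω
Parallel: admittances add. Y = 1/R + 1/(jωL) + jωC
Y = (0.0129 − j0.00128) S
|Y| = 0.0130 S → |Z| = 1/|Y| = 77.0 Ω, ∠Z = −∠Y = 5.64°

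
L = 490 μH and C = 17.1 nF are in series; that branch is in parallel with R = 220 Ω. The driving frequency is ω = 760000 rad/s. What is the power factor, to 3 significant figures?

0.802

X_L = ωL = 372 Ω
X_C = 1/(ωC) = 76.9 Ω
Branch 1: Z₁ = R = 220 Ω
Branch 2 (series LC): Z₂ = j(X_L − X_C) = j295 Ω
Parallel: Z = Z₁Z₂/(Z₁+Z₂), |Z| = 176 Ω, ∠Z = 36.7°
cos φ = cos(36.7°) = 0.802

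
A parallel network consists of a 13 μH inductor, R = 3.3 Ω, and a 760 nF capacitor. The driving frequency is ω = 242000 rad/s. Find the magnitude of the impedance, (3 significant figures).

X_L = ωL = 3.15 Ω
X_C = 1/(ωC) = 5.44 Ω
Parallel: admittances add. Y = 1/R + 1/(jωL) + jωC
Y = (0.303 − j0.134) S
|Y| = 0.331 S → |Z| = 1/|Y| = 3.02 Ω, ∠Z = −∠Y = 23.8°

3.02 Ω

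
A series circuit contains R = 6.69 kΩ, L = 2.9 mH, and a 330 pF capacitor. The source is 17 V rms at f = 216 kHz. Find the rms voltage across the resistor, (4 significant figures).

ω = 2πf = 1.357e+06 rad/s
X_L = ωL = 3936 Ω
X_C = 1/(ωC) = 2233 Ω
Net reactance X = X_L − X_C = 1703 Ω
Z = 6690 + j1703 Ω
|Z| = √(6690² + 1703²) = 6903 Ω
I = V/|Z| = 2.463 mA
V_R = I·|Z_R| = 0.002463 × 6690 = 16.47 V

16.47 V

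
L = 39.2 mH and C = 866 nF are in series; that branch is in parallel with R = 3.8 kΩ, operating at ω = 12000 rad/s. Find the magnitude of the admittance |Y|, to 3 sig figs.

2.69 mS

X_L = ωL = 470 Ω
X_C = 1/(ωC) = 96.2 Ω
Branch 1: Z₁ = R = 3800 Ω
Branch 2 (series LC): Z₂ = j(X_L − X_C) = j374 Ω
Parallel: Z = Z₁Z₂/(Z₁+Z₂), |Z| = 372 Ω, ∠Z = 84.4°
|Y| = 1/|Z| = 2.69 mS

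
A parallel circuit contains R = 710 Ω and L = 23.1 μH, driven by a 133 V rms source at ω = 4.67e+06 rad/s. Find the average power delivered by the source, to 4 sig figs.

24.91 W

X_L = ωL = 107.9 Ω
Parallel: admittances add. Y = 1/R + 1/(jωL)
Y = (0.001408 − j0.009270) S
|Y| = 0.009376 S → |Z| = 1/|Y| = 106.7 Ω, ∠Z = −∠Y = 81.36°
I = V/|Z| = 1.247 A
P = VI cos φ = 133 × 1.247 × cos(81.36°) = 24.91 W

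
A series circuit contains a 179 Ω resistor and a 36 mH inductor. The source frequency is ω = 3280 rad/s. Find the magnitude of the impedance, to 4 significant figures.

X_L = ωL = 118.1 Ω
Z = 179.0 + j118.1 Ω
|Z| = √(179.0² + 118.1²) = 214.4 Ω

214.4 Ω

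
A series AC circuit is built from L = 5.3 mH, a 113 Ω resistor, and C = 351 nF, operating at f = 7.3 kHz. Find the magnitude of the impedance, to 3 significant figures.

213 Ω

ω = 2πf = 45870 rad/s
X_L = ωL = 243 Ω
X_C = 1/(ωC) = 62.1 Ω
Net reactance X = X_L − X_C = 181 Ω
Z = 113 + j181 Ω
|Z| = √(113² + 181²) = 213 Ω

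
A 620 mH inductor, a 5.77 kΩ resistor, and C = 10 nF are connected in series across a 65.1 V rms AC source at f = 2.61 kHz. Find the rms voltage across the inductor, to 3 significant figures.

ω = 2πf = 16400 rad/s
X_L = ωL = 10200 Ω
X_C = 1/(ωC) = 6100 Ω
Net reactance X = X_L − X_C = 4070 Ω
Z = 5770 + j4070 Ω
|Z| = √(5770² + 4070²) = 7060 Ω
I = V/|Z| = 9.22 mA
V_L = I·|Z_L| = 0.00922 × 10200 = 93.7 V

93.7 V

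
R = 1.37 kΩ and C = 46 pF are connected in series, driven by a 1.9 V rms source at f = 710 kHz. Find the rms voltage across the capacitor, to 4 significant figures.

1.829 V

ω = 2πf = 4.461e+06 rad/s
X_C = 1/(ωC) = 4873 Ω
Z = 1370 − j4873 Ω
|Z| = √(1370² + 4873²) = 5062 Ω
I = V/|Z| = 375.3 μA
V_C = I·|Z_C| = 0.0003753 × 4873 = 1.829 V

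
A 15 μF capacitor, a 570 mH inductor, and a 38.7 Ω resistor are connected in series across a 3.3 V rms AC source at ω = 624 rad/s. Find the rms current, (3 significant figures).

X_L = ωL = 356 Ω
X_C = 1/(ωC) = 107 Ω
Net reactance X = X_L − X_C = 249 Ω
Z = 38.7 + j249 Ω
|Z| = √(38.7² + 249²) = 252 Ω
I = V/|Z| = 3.3/252 = 13.1 mA

13.1 mA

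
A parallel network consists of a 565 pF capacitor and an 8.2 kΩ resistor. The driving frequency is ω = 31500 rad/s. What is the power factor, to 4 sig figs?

X_C = 1/(ωC) = 56190 Ω
Parallel: admittances add. Y = 1/R + jωC
Y = (0.0001220 + j1.78e-05) S
|Y| = 0.0001232 S → |Z| = 1/|Y| = 8114 Ω, ∠Z = −∠Y = -8.303°
cos φ = cos(-8.303°) = 0.9895

0.9895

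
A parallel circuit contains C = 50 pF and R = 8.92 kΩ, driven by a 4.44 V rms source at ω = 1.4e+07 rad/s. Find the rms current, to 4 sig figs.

X_C = 1/(ωC) = 1429 Ω
Parallel: admittances add. Y = 1/R + jωC
Y = (0.0001121 + j0.0007000) S
|Y| = 0.0007089 S → |Z| = 1/|Y| = 1411 Ω, ∠Z = −∠Y = -80.90°
I = V/|Z| = 4.44/1411 = 3.148 mA

3.148 mA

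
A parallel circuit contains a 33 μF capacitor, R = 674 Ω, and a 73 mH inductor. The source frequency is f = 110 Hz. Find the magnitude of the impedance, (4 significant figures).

ω = 2πf = 691.2 rad/s
X_L = ωL = 50.45 Ω
X_C = 1/(ωC) = 43.84 Ω
Parallel: admittances add. Y = 1/R + 1/(jωL) + jωC
Y = (0.001484 + j0.002988) S
|Y| = 0.003336 S → |Z| = 1/|Y| = 299.8 Ω, ∠Z = −∠Y = -63.59°

299.8 Ω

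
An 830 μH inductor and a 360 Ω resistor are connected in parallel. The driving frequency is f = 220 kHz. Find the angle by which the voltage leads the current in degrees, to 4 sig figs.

17.42°

ω = 2πf = 1.382e+06 rad/s
X_L = ωL = 1147 Ω
Parallel: admittances add. Y = 1/R + 1/(jωL)
Y = (0.002778 − j0.0008716) S
|Y| = 0.002911 S → |Z| = 1/|Y| = 343.5 Ω, ∠Z = −∠Y = 17.42°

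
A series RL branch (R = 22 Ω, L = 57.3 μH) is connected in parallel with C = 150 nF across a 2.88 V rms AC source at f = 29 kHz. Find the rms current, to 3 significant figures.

110 mA

ω = 2πf = 182200 rad/s
X_L = ωL = 10.4 Ω
X_C = 1/(ωC) = 36.6 Ω
Branch 1 (R+jX_L): Z₁ = 22.0 + j10.4 Ω, |Z₁| = 24.4 Ω
Branch 2 (−jX_C): Z₂ = −j36.6 Ω
Parallel: Z = Z₁Z₂/(Z₁+Z₂), |Z| = 26.1 Ω, ∠Z = -14.7°
I = V/|Z| = 2.88/26.1 = 110 mA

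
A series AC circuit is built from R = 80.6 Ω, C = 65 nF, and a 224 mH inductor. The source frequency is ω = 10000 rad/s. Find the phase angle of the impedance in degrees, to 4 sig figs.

83.45°

X_L = ωL = 2240 Ω
X_C = 1/(ωC) = 1538 Ω
Net reactance X = X_L − X_C = 701.5 Ω
Z = 80.60 + j701.5 Ω
|Z| = √(80.60² + 701.5²) = 706.2 Ω
∠Z = arctan(701.5/80.60) = 83.45°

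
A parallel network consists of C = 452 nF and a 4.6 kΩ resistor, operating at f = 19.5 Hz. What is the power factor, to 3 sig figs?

ω = 2πf = 122.5 rad/s
X_C = 1/(ωC) = 18100 Ω
Parallel: admittances add. Y = 1/R + jωC
Y = (0.000217 + j5.54e-05) S
|Y| = 0.000224 S → |Z| = 1/|Y| = 4460 Ω, ∠Z = −∠Y = -14.3°
cos φ = cos(-14.3°) = 0.969

0.969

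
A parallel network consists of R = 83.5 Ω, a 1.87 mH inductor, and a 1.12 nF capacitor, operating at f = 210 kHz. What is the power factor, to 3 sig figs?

ω = 2πf = 1.319e+06 rad/s
X_L = ωL = 2470 Ω
X_C = 1/(ωC) = 677 Ω
Parallel: admittances add. Y = 1/R + 1/(jωL) + jωC
Y = (0.0120 + j0.00107) S
|Y| = 0.0120 S → |Z| = 1/|Y| = 83.2 Ω, ∠Z = −∠Y = -5.12°
cos φ = cos(-5.12°) = 0.996

0.996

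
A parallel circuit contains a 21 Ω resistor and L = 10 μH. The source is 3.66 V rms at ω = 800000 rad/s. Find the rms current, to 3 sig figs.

X_L = ωL = 8.00 Ω
Parallel: admittances add. Y = 1/R + 1/(jωL)
Y = (0.0476 − j0.125) S
|Y| = 0.134 S → |Z| = 1/|Y| = 7.48 Ω, ∠Z = −∠Y = 69.1°
I = V/|Z| = 3.66/7.48 = 490 mA

490 mA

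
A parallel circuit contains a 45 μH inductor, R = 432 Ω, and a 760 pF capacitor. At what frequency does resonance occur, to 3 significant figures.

ω₀ = 1/√(LC) = 1/√(4.5e-05 × 7.6e-10) = 5.407e+06 rad/s
f₀ = ω₀/(2π) = 861 kHz

861 kHz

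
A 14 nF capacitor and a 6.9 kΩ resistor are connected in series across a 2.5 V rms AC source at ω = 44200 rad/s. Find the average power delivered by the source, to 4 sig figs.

858.7 μW

X_C = 1/(ωC) = 1616 Ω
Z = 6900 − j1616 Ω
|Z| = √(6900² + 1616²) = 7087 Ω
∠Z = arctan(-1616/6900) = -13.18°
I = V/|Z| = 352.8 μA
P = VI cos φ = 2.5 × 0.0003528 × cos(-13.18°) = 858.7 μW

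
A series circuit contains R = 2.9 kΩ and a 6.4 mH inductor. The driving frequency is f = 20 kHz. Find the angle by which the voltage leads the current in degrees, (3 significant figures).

ω = 2πf = 125700 rad/s
X_L = ωL = 804 Ω
Z = 2900 + j804 Ω
|Z| = √(2900² + 804²) = 3010 Ω
∠Z = arctan(804/2900) = 15.5°

15.5°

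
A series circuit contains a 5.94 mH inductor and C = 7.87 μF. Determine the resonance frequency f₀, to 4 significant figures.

736.1 Hz

ω₀ = 1/√(LC) = 1/√(0.00594 × 7.87e-06) = 4625 rad/s
f₀ = ω₀/(2π) = 736.1 Hz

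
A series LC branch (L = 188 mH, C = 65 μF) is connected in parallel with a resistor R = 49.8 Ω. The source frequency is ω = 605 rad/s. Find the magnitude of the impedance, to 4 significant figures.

43.38 Ω

X_L = ωL = 113.7 Ω
X_C = 1/(ωC) = 25.43 Ω
Branch 1: Z₁ = R = 49.80 Ω
Branch 2 (series LC): Z₂ = j(X_L − X_C) = j88.31 Ω
Parallel: Z = Z₁Z₂/(Z₁+Z₂), |Z| = 43.38 Ω, ∠Z = 29.42°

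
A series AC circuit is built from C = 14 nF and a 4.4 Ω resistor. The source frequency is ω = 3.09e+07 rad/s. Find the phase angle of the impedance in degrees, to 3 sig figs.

X_C = 1/(ωC) = 2.31 Ω
Z = 4.40 − j2.31 Ω
|Z| = √(4.40² + 2.31²) = 4.97 Ω
∠Z = arctan(-2.31/4.40) = -27.7°

-27.7°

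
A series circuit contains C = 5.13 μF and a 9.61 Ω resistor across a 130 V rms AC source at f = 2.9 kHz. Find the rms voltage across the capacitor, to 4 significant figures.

ω = 2πf = 18220 rad/s
X_C = 1/(ωC) = 10.70 Ω
Z = 9.610 − j10.70 Ω
|Z| = √(9.610² + 10.70²) = 14.38 Ω
I = V/|Z| = 9.040 A
V_C = I·|Z_C| = 9.040 × 10.70 = 96.71 V

96.71 V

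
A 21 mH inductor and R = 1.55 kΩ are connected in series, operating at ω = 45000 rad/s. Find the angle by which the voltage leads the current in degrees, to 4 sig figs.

X_L = ωL = 945.0 Ω
Z = 1550 + j945.0 Ω
|Z| = √(1550² + 945.0²) = 1815 Ω
∠Z = arctan(945.0/1550) = 31.37°

31.37°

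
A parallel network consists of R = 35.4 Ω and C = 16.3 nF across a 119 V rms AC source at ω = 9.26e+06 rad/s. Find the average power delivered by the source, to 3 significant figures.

400 W

X_C = 1/(ωC) = 6.63 Ω
Parallel: admittances add. Y = 1/R + jωC
Y = (0.0282 + j0.151) S
|Y| = 0.154 S → |Z| = 1/|Y| = 6.51 Ω, ∠Z = −∠Y = -79.4°
I = V/|Z| = 18.3 A
P = VI cos φ = 119 × 18.3 × cos(-79.4°) = 400 W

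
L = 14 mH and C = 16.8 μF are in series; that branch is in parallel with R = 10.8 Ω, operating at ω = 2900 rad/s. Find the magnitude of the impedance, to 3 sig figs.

9.51 Ω

X_L = ωL = 40.6 Ω
X_C = 1/(ωC) = 20.5 Ω
Branch 1: Z₁ = R = 10.8 Ω
Branch 2 (series LC): Z₂ = j(X_L − X_C) = j20.1 Ω
Parallel: Z = Z₁Z₂/(Z₁+Z₂), |Z| = 9.51 Ω, ∠Z = 28.3°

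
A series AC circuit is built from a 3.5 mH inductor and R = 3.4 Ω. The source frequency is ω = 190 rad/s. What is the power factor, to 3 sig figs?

0.981

X_L = ωL = 0.665 Ω
Z = 3.40 + j0.665 Ω
|Z| = √(3.40² + 0.665²) = 3.46 Ω
∠Z = arctan(0.665/3.40) = 11.1°
cos φ = cos(11.1°) = 0.981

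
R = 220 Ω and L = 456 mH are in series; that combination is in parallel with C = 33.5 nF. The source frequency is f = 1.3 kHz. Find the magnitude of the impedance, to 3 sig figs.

ω = 2πf = 8168 rad/s
X_L = ωL = 3720 Ω
X_C = 1/(ωC) = 3650 Ω
Branch 1 (R+jX_L): Z₁ = 220 + j3720 Ω, |Z₁| = 3730 Ω
Branch 2 (−jX_C): Z₂ = −j3650 Ω
Parallel: Z = Z₁Z₂/(Z₁+Z₂), |Z| = 59100 Ω, ∠Z = -21.1°

59100 Ω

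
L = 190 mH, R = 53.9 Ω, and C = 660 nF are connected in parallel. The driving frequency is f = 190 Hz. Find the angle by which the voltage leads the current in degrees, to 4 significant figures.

ω = 2πf = 1194 rad/s
X_L = ωL = 226.8 Ω
X_C = 1/(ωC) = 1269 Ω
Parallel: admittances add. Y = 1/R + 1/(jωL) + jωC
Y = (0.01855 − j0.003621) S
|Y| = 0.01890 S → |Z| = 1/|Y| = 52.90 Ω, ∠Z = −∠Y = 11.04°

11.04°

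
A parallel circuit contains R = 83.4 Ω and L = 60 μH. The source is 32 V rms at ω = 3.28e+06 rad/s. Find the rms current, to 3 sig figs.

417 mA

X_L = ωL = 197 Ω
Parallel: admittances add. Y = 1/R + 1/(jωL)
Y = (0.0120 − j0.00508) S
|Y| = 0.0130 S → |Z| = 1/|Y| = 76.8 Ω, ∠Z = −∠Y = 23.0°
I = V/|Z| = 32/76.8 = 417 mA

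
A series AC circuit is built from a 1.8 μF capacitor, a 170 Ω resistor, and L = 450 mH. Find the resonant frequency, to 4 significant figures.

ω₀ = 1/√(LC) = 1/√(0.45 × 1.8e-06) = 1111 rad/s
f₀ = ω₀/(2π) = 176.8 Hz

176.8 Hz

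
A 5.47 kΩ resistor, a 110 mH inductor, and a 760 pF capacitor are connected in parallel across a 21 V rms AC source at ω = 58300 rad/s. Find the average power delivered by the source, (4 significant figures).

X_L = ωL = 6413 Ω
X_C = 1/(ωC) = 22570 Ω
Parallel: admittances add. Y = 1/R + 1/(jωL) + jωC
Y = (0.0001828 − j0.0001116) S
|Y| = 0.0002142 S → |Z| = 1/|Y| = 4669 Ω, ∠Z = −∠Y = 31.41°
I = V/|Z| = 4.498 mA
P = VI cos φ = 21 × 0.004498 × cos(31.41°) = 80.62 mW

80.62 mW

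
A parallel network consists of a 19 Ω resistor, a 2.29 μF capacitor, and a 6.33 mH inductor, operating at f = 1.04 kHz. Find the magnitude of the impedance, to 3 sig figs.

ω = 2πf = 6535 rad/s
X_L = ωL = 41.4 Ω
X_C = 1/(ωC) = 66.8 Ω
Parallel: admittances add. Y = 1/R + 1/(jωL) + jωC
Y = (0.0526 − j0.00921) S
|Y| = 0.0534 S → |Z| = 1/|Y| = 18.7 Ω, ∠Z = −∠Y = 9.93°

18.7 Ω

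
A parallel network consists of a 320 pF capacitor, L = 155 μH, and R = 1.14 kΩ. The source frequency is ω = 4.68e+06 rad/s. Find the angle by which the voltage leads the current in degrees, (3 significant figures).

-7.73°

X_L = ωL = 725 Ω
X_C = 1/(ωC) = 668 Ω
Parallel: admittances add. Y = 1/R + 1/(jωL) + jωC
Y = (0.000877 + j0.000119) S
|Y| = 0.000885 S → |Z| = 1/|Y| = 1130 Ω, ∠Z = −∠Y = -7.73°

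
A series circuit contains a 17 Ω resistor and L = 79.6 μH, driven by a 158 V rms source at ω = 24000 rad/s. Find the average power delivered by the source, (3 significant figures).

1.45 kW

X_L = ωL = 1.91 Ω
Z = 17.0 + j1.91 Ω
|Z| = √(17.0² + 1.91²) = 17.1 Ω
∠Z = arctan(1.91/17.0) = 6.41°
I = V/|Z| = 9.24 A
P = VI cos φ = 158 × 9.24 × cos(6.41°) = 1.45 kW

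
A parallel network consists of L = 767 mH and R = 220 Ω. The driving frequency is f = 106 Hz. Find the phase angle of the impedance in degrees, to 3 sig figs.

ω = 2πf = 666.0 rad/s
X_L = ωL = 511 Ω
Parallel: admittances add. Y = 1/R + 1/(jωL)
Y = (0.00455 − j0.00196) S
|Y| = 0.00495 S → |Z| = 1/|Y| = 202 Ω, ∠Z = −∠Y = 23.3°

23.3°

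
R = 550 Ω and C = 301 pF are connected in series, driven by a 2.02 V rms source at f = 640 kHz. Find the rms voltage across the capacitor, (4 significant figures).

1.681 V

ω = 2πf = 4.021e+06 rad/s
X_C = 1/(ωC) = 826.2 Ω
Z = 550.0 − j826.2 Ω
|Z| = √(550.0² + 826.2²) = 992.5 Ω
I = V/|Z| = 2.035 mA
V_C = I·|Z_C| = 0.002035 × 826.2 = 1.681 V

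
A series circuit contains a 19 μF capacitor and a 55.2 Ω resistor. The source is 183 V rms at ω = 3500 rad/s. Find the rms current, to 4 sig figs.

X_C = 1/(ωC) = 15.04 Ω
Z = 55.20 − j15.04 Ω
|Z| = √(55.20² + 15.04²) = 57.21 Ω
I = V/|Z| = 183/57.21 = 3.199 A

3.199 A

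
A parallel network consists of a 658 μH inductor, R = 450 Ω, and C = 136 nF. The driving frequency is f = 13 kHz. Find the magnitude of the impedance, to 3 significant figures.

ω = 2πf = 81680 rad/s
X_L = ωL = 53.7 Ω
X_C = 1/(ωC) = 90.0 Ω
Parallel: admittances add. Y = 1/R + 1/(jωL) + jωC
Y = (0.00222 − j0.00750) S
|Y| = 0.00782 S → |Z| = 1/|Y| = 128 Ω, ∠Z = −∠Y = 73.5°

128 Ω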